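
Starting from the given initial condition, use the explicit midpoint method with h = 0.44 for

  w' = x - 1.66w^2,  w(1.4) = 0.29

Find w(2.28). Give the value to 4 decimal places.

1.0048

Midpoint: k1 = f(x_n, w_n); k2 = f(x_n + h/2, w_n + (h/2)·k1); w_{n+1} = w_n + h·k2.
x=1.400000, w=0.290000:
  k1 = f(1.400000, 0.290000) = 1.260394
  k2 = f(1.620000, 0.567287) = 1.085788
  w ← 0.290000 + 0.44·1.085788 = 0.767747
x=1.840000, w=0.767747:
  k1 = f(1.840000, 0.767747) = 0.861537
  k2 = f(2.060000, 0.957285) = 0.538785
  w ← 0.767747 + 0.44·0.538785 = 1.004812
w(2.28) ≈ 1.0048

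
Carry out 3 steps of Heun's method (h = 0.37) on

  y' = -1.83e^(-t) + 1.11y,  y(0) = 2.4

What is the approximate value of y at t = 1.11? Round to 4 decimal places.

Heun: k1 = f(t_n, y_n); k2 = f(t_n + h, y_n + h·k1); y_{n+1} = y_n + (h/2)·(k1 + k2).
t=0.000000, y=2.400000:
  k1 = f(0.000000, 2.400000) = 0.834000
  k2 = f(0.370000, 2.708580) = 1.742480
  y ← 2.400000 + (0.37/2)·(0.834000 + 1.742480) = 2.876649
t=0.370000, y=2.876649:
  k1 = f(0.370000, 2.876649) = 1.929036
  k2 = f(0.740000, 3.590392) = 3.112217
  y ← 2.876649 + (0.37/2)·(1.929036 + 3.112217) = 3.809281
t=0.740000, y=3.809281:
  k1 = f(0.740000, 3.809281) = 3.355183
  k2 = f(1.110000, 5.050698) = 5.003182
  y ← 3.809281 + (0.37/2)·(3.355183 + 5.003182) = 5.355578
y(1.11) ≈ 5.3556

5.3556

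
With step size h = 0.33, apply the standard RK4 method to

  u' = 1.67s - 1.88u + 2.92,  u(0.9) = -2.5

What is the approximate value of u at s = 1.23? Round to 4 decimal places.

-0.1851

RK4: k1 = f(s_n, u_n); k2 = f(s_n + h/2, u_n + (h/2)·k1); k3 = f(s_n + h/2, u_n + (h/2)·k2); k4 = f(s_n + h, u_n + h·k3); u_{n+1} = u_n + (h/6)·(k1 + 2k2 + 2k3 + k4).
s=0.900000, u=-2.500000:
  k1 = f(0.900000, -2.500000) = 9.123000
  k2 = f(1.065000, -0.994705) = 6.568595
  k3 = f(1.065000, -1.416182) = 7.360972
  k4 = f(1.230000, -0.070879) = 5.107353
  u ← -2.500000 + (0.33/6)·(k1 + 2k2 + 2k3 + k4) = -0.185078
u(1.23) ≈ -0.1851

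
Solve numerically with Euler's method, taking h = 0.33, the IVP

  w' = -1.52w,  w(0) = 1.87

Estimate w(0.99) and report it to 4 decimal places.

0.2315

Euler: w_{n+1} = w_n + h·f(t_n, w_n).
t=0.000000, w=1.870000: f=-2.842400 → w ← 1.870000 + 0.33·(-2.842400) = 0.932008
t=0.330000, w=0.932008: f=-1.416652 → w ← 0.932008 + 0.33·(-1.416652) = 0.464513
t=0.660000, w=0.464513: f=-0.706059 → w ← 0.464513 + 0.33·(-0.706059) = 0.231513
w(0.99) ≈ 0.2315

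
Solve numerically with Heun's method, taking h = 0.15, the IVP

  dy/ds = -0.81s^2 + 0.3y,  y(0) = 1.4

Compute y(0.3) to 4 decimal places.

1.5235

Heun: k1 = f(s_n, y_n); k2 = f(s_n + h, y_n + h·k1); y_{n+1} = y_n + (h/2)·(k1 + k2).
s=0.000000, y=1.400000:
  k1 = f(0.000000, 1.400000) = 0.420000
  k2 = f(0.150000, 1.463000) = 0.420675
  y ← 1.400000 + (0.15/2)·(0.420000 + 0.420675) = 1.463051
s=0.150000, y=1.463051:
  k1 = f(0.150000, 1.463051) = 0.420690
  k2 = f(0.300000, 1.526154) = 0.384946
  y ← 1.463051 + (0.15/2)·(0.420690 + 0.384946) = 1.523473
y(0.3) ≈ 1.5235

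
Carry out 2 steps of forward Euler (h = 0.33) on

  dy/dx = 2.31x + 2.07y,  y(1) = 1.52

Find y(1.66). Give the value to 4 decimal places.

Euler: y_{n+1} = y_n + h·f(x_n, y_n).
x=1.000000, y=1.520000: f=5.456400 → y ← 1.520000 + 0.33·5.456400 = 3.320612
x=1.330000, y=3.320612: f=9.945967 → y ← 3.320612 + 0.33·9.945967 = 6.602781
y(1.66) ≈ 6.6028

6.6028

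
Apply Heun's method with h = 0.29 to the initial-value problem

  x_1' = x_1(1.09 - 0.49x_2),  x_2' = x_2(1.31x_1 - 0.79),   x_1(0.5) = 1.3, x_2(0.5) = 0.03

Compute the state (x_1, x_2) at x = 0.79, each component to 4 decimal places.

Heun on (x_1,x_2): k1 = f(x_n, state_n); k2 = f(x_n + h, state_n + h·k1); state_{n+1} = state_n + (h/2)·(k1 + k2).
0.500000: (1.300000, 0.030000)
  k1 = (1.397890, 0.027390)
  predictor → (1.705388, 0.037943)
  k2 = (1.827166, 0.054792)
  → (1.767633, 0.041916)
(x_1(0.79), x_2(0.79)) ≈ (1.7676, 0.0419)

1.7676, 0.0419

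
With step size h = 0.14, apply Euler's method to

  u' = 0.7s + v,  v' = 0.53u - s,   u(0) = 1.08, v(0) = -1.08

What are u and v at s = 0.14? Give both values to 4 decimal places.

Euler on (u,v): u_{n+1} = u_n + h·u', v_{n+1} = v_n + h·v'.
0.000000: (1.080000, -1.080000); f=(-1.080000, 0.572400) → (0.928800, -0.999864)
(u(0.14), v(0.14)) ≈ (0.9288, -0.9999)

0.9288, -0.9999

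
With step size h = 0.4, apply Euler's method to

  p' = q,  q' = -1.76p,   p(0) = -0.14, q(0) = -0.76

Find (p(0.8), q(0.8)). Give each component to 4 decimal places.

Euler on (p,q): p_{n+1} = p_n + h·p', q_{n+1} = q_n + h·q'.
0.000000: (-0.140000, -0.760000); f=(-0.760000, 0.246400) → (-0.444000, -0.661440)
0.400000: (-0.444000, -0.661440); f=(-0.661440, 0.781440) → (-0.708576, -0.348864)
(p(0.8), q(0.8)) ≈ (-0.7086, -0.3489)

-0.7086, -0.3489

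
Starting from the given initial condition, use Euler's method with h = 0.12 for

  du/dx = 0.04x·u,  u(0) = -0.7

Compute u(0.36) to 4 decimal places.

Euler: u_{n+1} = u_n + h·f(x_n, u_n).
x=0.000000, u=-0.700000: f=0.000000 → u ← -0.700000 + 0.12·0.000000 = -0.700000
x=0.120000, u=-0.700000: f=-0.003360 → u ← -0.700000 + 0.12·(-0.003360) = -0.700403
x=0.240000, u=-0.700403: f=-0.006724 → u ← -0.700403 + 0.12·(-0.006724) = -0.701210
u(0.36) ≈ -0.7012

-0.7012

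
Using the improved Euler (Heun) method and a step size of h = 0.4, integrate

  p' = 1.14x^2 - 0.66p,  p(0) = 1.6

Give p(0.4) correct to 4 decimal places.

Heun: k1 = f(x_n, p_n); k2 = f(x_n + h, p_n + h·k1); p_{n+1} = p_n + (h/2)·(k1 + k2).
x=0.000000, p=1.600000:
  k1 = f(0.000000, 1.600000) = -1.056000
  k2 = f(0.400000, 1.177600) = -0.594816
  p ← 1.600000 + (0.4/2)·(-1.056000 + (-0.594816)) = 1.269837
p(0.4) ≈ 1.2698

1.2698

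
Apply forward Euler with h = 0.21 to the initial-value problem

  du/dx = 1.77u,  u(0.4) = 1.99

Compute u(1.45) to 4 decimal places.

Euler: u_{n+1} = u_n + h·f(x_n, u_n).
x=0.400000, u=1.990000: f=3.522300 → u ← 1.990000 + 0.21·3.522300 = 2.729683
x=0.610000, u=2.729683: f=4.831539 → u ← 2.729683 + 0.21·4.831539 = 3.744306
x=0.820000, u=3.744306: f=6.627422 → u ← 3.744306 + 0.21·6.627422 = 5.136065
x=1.030000, u=5.136065: f=9.090835 → u ← 5.136065 + 0.21·9.090835 = 7.045140
x=1.240000, u=7.045140: f=12.469898 → u ← 7.045140 + 0.21·12.469898 = 9.663819
u(1.45) ≈ 9.6638

9.6638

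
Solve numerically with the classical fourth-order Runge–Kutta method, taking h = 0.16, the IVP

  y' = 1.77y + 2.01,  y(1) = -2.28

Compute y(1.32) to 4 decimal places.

-3.1519

RK4: k1 = f(x_n, y_n); k2 = f(x_n + h/2, y_n + (h/2)·k1); k3 = f(x_n + h/2, y_n + (h/2)·k2); k4 = f(x_n + h, y_n + h·k3); y_{n+1} = y_n + (h/6)·(k1 + 2k2 + 2k3 + k4).
x=1.000000, y=-2.280000:
  k1 = f(1.000000, -2.280000) = -2.025600
  k2 = f(1.080000, -2.442048) = -2.312425
  k3 = f(1.080000, -2.464994) = -2.353039
  k4 = f(1.160000, -2.656486) = -2.691981
  y ← -2.280000 + (0.16/6)·(k1 + 2k2 + 2k3 + k4) = -2.654627
x=1.160000, y=-2.654627:
  k1 = f(1.160000, -2.654627) = -2.688690
  k2 = f(1.240000, -2.869722) = -3.069408
  k3 = f(1.240000, -2.900180) = -3.123318
  k4 = f(1.320000, -3.154358) = -3.573213
  y ← -2.654627 + (0.16/6)·(k1 + 2k2 + 2k3 + k4) = -3.151890
y(1.32) ≈ -3.1519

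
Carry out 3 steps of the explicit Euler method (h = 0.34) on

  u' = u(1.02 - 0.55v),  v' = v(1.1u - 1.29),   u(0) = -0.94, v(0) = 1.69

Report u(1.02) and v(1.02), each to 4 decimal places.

Euler on (u,v): u_{n+1} = u_n + h·u', v_{n+1} = v_n + h·v'.
0.000000: (-0.940000, 1.690000); f=(-0.085070, -3.927560) → (-0.968924, 0.354630)
0.340000: (-0.968924, 0.354630); f=(-0.799317, -0.835442) → (-1.240692, 0.070579)
0.680000: (-1.240692, 0.070579); f=(-1.217344, -0.187371) → (-1.654589, 0.006873)
(u(1.02), v(1.02)) ≈ (-1.6546, 0.0069)

-1.6546, 0.0069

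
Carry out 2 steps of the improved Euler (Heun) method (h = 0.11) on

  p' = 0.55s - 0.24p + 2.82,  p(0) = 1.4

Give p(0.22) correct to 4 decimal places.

1.9454

Heun: k1 = f(s_n, p_n); k2 = f(s_n + h, p_n + h·k1); p_{n+1} = p_n + (h/2)·(k1 + k2).
s=0.000000, p=1.400000:
  k1 = f(0.000000, 1.400000) = 2.484000
  k2 = f(0.110000, 1.673240) = 2.478922
  p ← 1.400000 + (0.11/2)·(2.484000 + 2.478922) = 1.672961
s=0.110000, p=1.672961:
  k1 = f(0.110000, 1.672961) = 2.478989
  k2 = f(0.220000, 1.945650) = 2.474044
  p ← 1.672961 + (0.11/2)·(2.478989 + 2.474044) = 1.945378
p(0.22) ≈ 1.9454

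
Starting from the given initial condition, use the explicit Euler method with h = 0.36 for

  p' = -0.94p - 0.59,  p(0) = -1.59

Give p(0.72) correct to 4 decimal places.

Euler: p_{n+1} = p_n + h·f(s_n, p_n).
s=0.000000, p=-1.590000: f=0.904600 → p ← -1.590000 + 0.36·0.904600 = -1.264344
s=0.360000, p=-1.264344: f=0.598483 → p ← -1.264344 + 0.36·0.598483 = -1.048890
p(0.72) ≈ -1.0489

-1.0489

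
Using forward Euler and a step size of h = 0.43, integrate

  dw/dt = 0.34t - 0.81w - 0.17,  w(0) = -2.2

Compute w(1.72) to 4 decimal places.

Euler: w_{n+1} = w_n + h·f(t_n, w_n).
t=0.000000, w=-2.200000: f=1.612000 → w ← -2.200000 + 0.43·1.612000 = -1.506840
t=0.430000, w=-1.506840: f=1.196740 → w ← -1.506840 + 0.43·1.196740 = -0.992242
t=0.860000, w=-0.992242: f=0.926116 → w ← -0.992242 + 0.43·0.926116 = -0.594012
t=1.290000, w=-0.594012: f=0.749750 → w ← -0.594012 + 0.43·0.749750 = -0.271620
w(1.72) ≈ -0.2716

-0.2716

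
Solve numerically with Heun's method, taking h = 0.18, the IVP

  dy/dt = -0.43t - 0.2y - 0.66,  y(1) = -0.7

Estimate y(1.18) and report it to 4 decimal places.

-0.8749

Heun: k1 = f(t_n, y_n); k2 = f(t_n + h, y_n + h·k1); y_{n+1} = y_n + (h/2)·(k1 + k2).
t=1.000000, y=-0.700000:
  k1 = f(1.000000, -0.700000) = -0.950000
  k2 = f(1.180000, -0.871000) = -0.993200
  y ← -0.700000 + (0.18/2)·(-0.950000 + (-0.993200)) = -0.874888
y(1.18) ≈ -0.8749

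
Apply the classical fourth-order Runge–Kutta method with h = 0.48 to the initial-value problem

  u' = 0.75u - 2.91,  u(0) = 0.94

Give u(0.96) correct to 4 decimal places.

RK4: k1 = f(x_n, u_n); k2 = f(x_n + h/2, u_n + (h/2)·k1); k3 = f(x_n + h/2, u_n + (h/2)·k2); k4 = f(x_n + h, u_n + h·k3); u_{n+1} = u_n + (h/6)·(k1 + 2k2 + 2k3 + k4).
x=0.000000, u=0.940000:
  k1 = f(0.000000, 0.940000) = -2.205000
  k2 = f(0.240000, 0.410800) = -2.601900
  k3 = f(0.240000, 0.315544) = -2.673342
  k4 = f(0.480000, -0.343204) = -3.167403
  u ← 0.940000 + (0.48/6)·(k1 + 2k2 + 2k3 + k4) = -0.333831
x=0.480000, u=-0.333831:
  k1 = f(0.480000, -0.333831) = -3.160373
  k2 = f(0.720000, -1.092321) = -3.729240
  k3 = f(0.720000, -1.228849) = -3.831637
  k4 = f(0.960000, -2.173016) = -4.539762
  u ← -0.333831 + (0.48/6)·(k1 + 2k2 + 2k3 + k4) = -2.159582
u(0.96) ≈ -2.1596

-2.1596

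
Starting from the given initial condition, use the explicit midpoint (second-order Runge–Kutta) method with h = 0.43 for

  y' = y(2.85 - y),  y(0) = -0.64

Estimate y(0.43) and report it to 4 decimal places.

Midpoint: k1 = f(t_n, y_n); k2 = f(t_n + h/2, y_n + (h/2)·k1); y_{n+1} = y_n + h·k2.
t=0.000000, y=-0.640000:
  k1 = f(0.000000, -0.640000) = -2.233600
  k2 = f(0.215000, -1.120224) = -4.447540
  y ← -0.640000 + 0.43·(-4.447540) = -2.552442
y(0.43) ≈ -2.5524

-2.5524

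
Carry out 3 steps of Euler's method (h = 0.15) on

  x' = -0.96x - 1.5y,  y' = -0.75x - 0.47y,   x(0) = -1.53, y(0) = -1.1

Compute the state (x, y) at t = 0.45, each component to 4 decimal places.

Euler on (x,y): x_{n+1} = x_n + h·x', y_{n+1} = y_n + h·y'.
0.000000: (-1.530000, -1.100000); f=(3.118800, 1.664500) → (-1.062180, -0.850325)
0.150000: (-1.062180, -0.850325); f=(2.295180, 1.196288) → (-0.717903, -0.670882)
0.300000: (-0.717903, -0.670882); f=(1.695510, 0.853742) → (-0.463577, -0.542821)
(x(0.45), y(0.45)) ≈ (-0.4636, -0.5428)

-0.4636, -0.5428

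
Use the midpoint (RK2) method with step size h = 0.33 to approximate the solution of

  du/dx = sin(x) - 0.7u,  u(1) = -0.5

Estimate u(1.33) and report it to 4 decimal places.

Midpoint: k1 = f(x_n, u_n); k2 = f(x_n + h/2, u_n + (h/2)·k1); u_{n+1} = u_n + h·k2.
x=1.000000, u=-0.500000:
  k1 = f(1.000000, -0.500000) = 1.191471
  k2 = f(1.165000, -0.303407) = 1.131173
  u ← -0.500000 + 0.33·1.131173 = -0.126713
u(1.33) ≈ -0.1267

-0.1267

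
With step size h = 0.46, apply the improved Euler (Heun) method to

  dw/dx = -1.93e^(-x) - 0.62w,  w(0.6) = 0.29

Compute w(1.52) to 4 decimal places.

Heun: k1 = f(x_n, w_n); k2 = f(x_n + h, w_n + h·k1); w_{n+1} = w_n + (h/2)·(k1 + k2).
x=0.600000, w=0.290000:
  k1 = f(0.600000, 0.290000) = -1.239006
  k2 = f(1.060000, -0.279943) = -0.495095
  w ← 0.290000 + (0.46/2)·(-1.239006 + (-0.495095)) = -0.108843
x=1.060000, w=-0.108843:
  k1 = f(1.060000, -0.108843) = -0.601177
  k2 = f(1.520000, -0.385385) = -0.183175
  w ← -0.108843 + (0.46/2)·(-0.601177 + (-0.183175)) = -0.289244
w(1.52) ≈ -0.2892

-0.2892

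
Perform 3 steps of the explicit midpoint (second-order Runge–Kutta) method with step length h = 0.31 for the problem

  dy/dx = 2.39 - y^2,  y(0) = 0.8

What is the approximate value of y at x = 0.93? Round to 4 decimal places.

1.4601

Midpoint: k1 = f(x_n, y_n); k2 = f(x_n + h/2, y_n + (h/2)·k1); y_{n+1} = y_n + h·k2.
x=0.000000, y=0.800000:
  k1 = f(0.000000, 0.800000) = 1.750000
  k2 = f(0.155000, 1.071250) = 1.242423
  y ← 0.800000 + 0.31·1.242423 = 1.185151
x=0.310000, y=1.185151:
  k1 = f(0.310000, 1.185151) = 0.985416
  k2 = f(0.465000, 1.337891) = 0.600048
  y ← 1.185151 + 0.31·0.600048 = 1.371166
x=0.620000, y=1.371166:
  k1 = f(0.620000, 1.371166) = 0.509903
  k2 = f(0.775000, 1.450201) = 0.286916
  y ← 1.371166 + 0.31·0.286916 = 1.460110
y(0.93) ≈ 1.4601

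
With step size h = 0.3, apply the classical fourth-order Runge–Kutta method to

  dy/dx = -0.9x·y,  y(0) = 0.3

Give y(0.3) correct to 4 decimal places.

RK4: k1 = f(x_n, y_n); k2 = f(x_n + h/2, y_n + (h/2)·k1); k3 = f(x_n + h/2, y_n + (h/2)·k2); k4 = f(x_n + h, y_n + h·k3); y_{n+1} = y_n + (h/6)·(k1 + 2k2 + 2k3 + k4).
x=0.000000, y=0.300000:
  k1 = f(0.000000, 0.300000) = 0.000000
  k2 = f(0.150000, 0.300000) = -0.040500
  k3 = f(0.150000, 0.293925) = -0.039680
  k4 = f(0.300000, 0.288096) = -0.077786
  y ← 0.300000 + (0.3/6)·(k1 + 2k2 + 2k3 + k4) = 0.288093
y(0.3) ≈ 0.2881

0.2881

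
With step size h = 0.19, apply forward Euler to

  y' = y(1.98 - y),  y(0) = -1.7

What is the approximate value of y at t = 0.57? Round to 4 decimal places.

Euler: y_{n+1} = y_n + h·f(t_n, y_n).
t=0.000000, y=-1.700000: f=-6.256000 → y ← -1.700000 + 0.19·(-6.256000) = -2.888640
t=0.190000, y=-2.888640: f=-14.063748 → y ← -2.888640 + 0.19·(-14.063748) = -5.560752
t=0.380000, y=-5.560752: f=-41.932254 → y ← -5.560752 + 0.19·(-41.932254) = -13.527880
y(0.57) ≈ -13.5279

-13.5279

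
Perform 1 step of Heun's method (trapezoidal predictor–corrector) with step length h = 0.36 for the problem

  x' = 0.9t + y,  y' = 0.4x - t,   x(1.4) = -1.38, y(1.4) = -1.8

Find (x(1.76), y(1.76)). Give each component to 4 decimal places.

Heun on (x,y): k1 = f(t_n, state_n); k2 = f(t_n + h, state_n + h·k1); state_{n+1} = state_n + (h/2)·(k1 + k2).
1.400000: (-1.380000, -1.800000)
  k1 = (-0.540000, -1.952000)
  predictor → (-1.574400, -2.502720)
  k2 = (-0.918720, -2.389760)
  → (-1.642570, -2.581517)
(x(1.76), y(1.76)) ≈ (-1.6426, -2.5815)

-1.6426, -2.5815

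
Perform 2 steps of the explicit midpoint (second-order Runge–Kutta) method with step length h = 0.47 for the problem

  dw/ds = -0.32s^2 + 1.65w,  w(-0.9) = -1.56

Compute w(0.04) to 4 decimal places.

-6.9772

Midpoint: k1 = f(s_n, w_n); k2 = f(s_n + h/2, w_n + (h/2)·k1); w_{n+1} = w_n + h·k2.
s=-0.900000, w=-1.560000:
  k1 = f(-0.900000, -1.560000) = -2.833200
  k2 = f(-0.665000, -2.225802) = -3.814085
  w ← -1.560000 + 0.47·(-3.814085) = -3.352620
s=-0.430000, w=-3.352620:
  k1 = f(-0.430000, -3.352620) = -5.590991
  k2 = f(-0.195000, -4.666503) = -7.711898
  w ← -3.352620 + 0.47·(-7.711898) = -6.977212
w(0.04) ≈ -6.9772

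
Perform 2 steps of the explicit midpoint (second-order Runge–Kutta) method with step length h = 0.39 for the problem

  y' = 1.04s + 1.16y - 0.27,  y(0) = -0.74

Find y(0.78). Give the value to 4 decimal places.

Midpoint: k1 = f(s_n, y_n); k2 = f(s_n + h/2, y_n + (h/2)·k1); y_{n+1} = y_n + h·k2.
s=0.000000, y=-0.740000:
  k1 = f(0.000000, -0.740000) = -1.128400
  k2 = f(0.195000, -0.960038) = -1.180844
  y ← -0.740000 + 0.39·(-1.180844) = -1.200529
s=0.390000, y=-1.200529:
  k1 = f(0.390000, -1.200529) = -1.257014
  k2 = f(0.585000, -1.445647) = -1.338550
  y ← -1.200529 + 0.39·(-1.338550) = -1.722564
y(0.78) ≈ -1.7226

-1.7226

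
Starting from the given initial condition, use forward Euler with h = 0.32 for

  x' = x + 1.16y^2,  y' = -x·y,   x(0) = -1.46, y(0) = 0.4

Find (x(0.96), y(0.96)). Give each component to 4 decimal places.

-2.7593, 1.6391

Euler on (x,y): x_{n+1} = x_n + h·x', y_{n+1} = y_n + h·y'.
0.000000: (-1.460000, 0.400000); f=(-1.274400, 0.584000) → (-1.867808, 0.586880)
0.320000: (-1.867808, 0.586880); f=(-1.468271, 1.096179) → (-2.337655, 0.937657)
0.640000: (-2.337655, 0.937657); f=(-1.317781, 2.191919) → (-2.759345, 1.639071)
(x(0.96), y(0.96)) ≈ (-2.7593, 1.6391)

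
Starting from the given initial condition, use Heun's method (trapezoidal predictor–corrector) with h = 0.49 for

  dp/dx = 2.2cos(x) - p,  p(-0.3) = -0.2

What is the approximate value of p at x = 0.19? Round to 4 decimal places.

Heun: k1 = f(x_n, p_n); k2 = f(x_n + h, p_n + h·k1); p_{n+1} = p_n + (h/2)·(k1 + k2).
x=-0.300000, p=-0.200000:
  k1 = f(-0.300000, -0.200000) = 2.301740
  k2 = f(0.190000, 0.927853) = 1.232557
  p ← -0.200000 + (0.49/2)·(2.301740 + 1.232557) = 0.665903
p(0.19) ≈ 0.6659

0.6659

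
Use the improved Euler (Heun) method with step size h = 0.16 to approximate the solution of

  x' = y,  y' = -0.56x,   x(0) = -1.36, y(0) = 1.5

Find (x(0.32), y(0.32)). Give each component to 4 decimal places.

Heun on (x,y): k1 = f(t_n, state_n); k2 = f(t_n + h, state_n + h·k1); state_{n+1} = state_n + (h/2)·(k1 + k2).
0.000000: (-1.360000, 1.500000)
  k1 = (1.500000, 0.761600)
  predictor → (-1.120000, 1.621856)
  k2 = (1.621856, 0.627200)
  → (-1.110252, 1.611104)
0.160000: (-1.110252, 1.611104)
  k1 = (1.611104, 0.621741)
  predictor → (-0.852475, 1.710583)
  k2 = (1.710583, 0.477386)
  → (-0.844517, 1.699034)
(x(0.32), y(0.32)) ≈ (-0.8445, 1.6990)

-0.8445, 1.6990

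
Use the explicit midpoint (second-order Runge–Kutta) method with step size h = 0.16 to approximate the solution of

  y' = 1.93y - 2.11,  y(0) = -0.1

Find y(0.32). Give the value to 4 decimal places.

Midpoint: k1 = f(x_n, y_n); k2 = f(x_n + h/2, y_n + (h/2)·k1); y_{n+1} = y_n + h·k2.
x=0.000000, y=-0.100000:
  k1 = f(0.000000, -0.100000) = -2.303000
  k2 = f(0.080000, -0.284240) = -2.658583
  y ← -0.100000 + 0.16·(-2.658583) = -0.525373
x=0.160000, y=-0.525373:
  k1 = f(0.160000, -0.525373) = -3.123970
  k2 = f(0.240000, -0.775291) = -3.606312
  y ← -0.525373 + 0.16·(-3.606312) = -1.102383
y(0.32) ≈ -1.1024

-1.1024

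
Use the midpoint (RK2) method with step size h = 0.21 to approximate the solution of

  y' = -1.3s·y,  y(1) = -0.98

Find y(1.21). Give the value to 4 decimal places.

-0.7247

Midpoint: k1 = f(s_n, y_n); k2 = f(s_n + h/2, y_n + (h/2)·k1); y_{n+1} = y_n + h·k2.
s=1.000000, y=-0.980000:
  k1 = f(1.000000, -0.980000) = 1.274000
  k2 = f(1.105000, -0.846230) = 1.215609
  y ← -0.980000 + 0.21·1.215609 = -0.724722
y(1.21) ≈ -0.7247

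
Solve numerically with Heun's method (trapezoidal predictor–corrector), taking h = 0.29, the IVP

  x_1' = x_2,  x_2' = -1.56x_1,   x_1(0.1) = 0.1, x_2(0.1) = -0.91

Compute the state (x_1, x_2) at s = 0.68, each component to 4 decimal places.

Heun on (x_1,x_2): k1 = f(s_n, state_n); k2 = f(s_n + h, state_n + h·k1); state_{n+1} = state_n + (h/2)·(k1 + k2).
0.100000: (0.100000, -0.910000)
  k1 = (-0.910000, -0.156000)
  predictor → (-0.163900, -0.955240)
  k2 = (-0.955240, 0.255684)
  → (-0.170460, -0.895546)
0.390000: (-0.170460, -0.895546)
  k1 = (-0.895546, 0.265917)
  predictor → (-0.430168, -0.818430)
  k2 = (-0.818430, 0.671062)
  → (-0.418986, -0.759684)
(x_1(0.68), x_2(0.68)) ≈ (-0.4190, -0.7597)

-0.4190, -0.7597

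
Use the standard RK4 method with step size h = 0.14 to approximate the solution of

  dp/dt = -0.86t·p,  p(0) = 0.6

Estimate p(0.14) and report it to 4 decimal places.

RK4: k1 = f(t_n, p_n); k2 = f(t_n + h/2, p_n + (h/2)·k1); k3 = f(t_n + h/2, p_n + (h/2)·k2); k4 = f(t_n + h, p_n + h·k3); p_{n+1} = p_n + (h/6)·(k1 + 2k2 + 2k3 + k4).
t=0.000000, p=0.600000:
  k1 = f(0.000000, 0.600000) = 0.000000
  k2 = f(0.070000, 0.600000) = -0.036120
  k3 = f(0.070000, 0.597472) = -0.035968
  k4 = f(0.140000, 0.594965) = -0.071634
  p ← 0.600000 + (0.14/6)·(k1 + 2k2 + 2k3 + k4) = 0.594964
p(0.14) ≈ 0.5950

0.5950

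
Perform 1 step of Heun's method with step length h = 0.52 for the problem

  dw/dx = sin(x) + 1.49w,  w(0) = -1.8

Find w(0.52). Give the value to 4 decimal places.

-3.6057

Heun: k1 = f(x_n, w_n); k2 = f(x_n + h, w_n + h·k1); w_{n+1} = w_n + (h/2)·(k1 + k2).
x=0.000000, w=-1.800000:
  k1 = f(0.000000, -1.800000) = -2.682000
  k2 = f(0.520000, -3.194640) = -4.263133
  w ← -1.800000 + (0.52/2)·(-2.682000 + (-4.263133)) = -3.605735
w(0.52) ≈ -3.6057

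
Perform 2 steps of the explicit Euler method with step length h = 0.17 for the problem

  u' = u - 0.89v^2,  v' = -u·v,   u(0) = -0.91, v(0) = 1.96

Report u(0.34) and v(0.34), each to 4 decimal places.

Euler on (u,v): u_{n+1} = u_n + h·u', v_{n+1} = v_n + h·v'.
0.000000: (-0.910000, 1.960000); f=(-4.329024, 1.783600) → (-1.645934, 2.263212)
0.170000: (-1.645934, 2.263212); f=(-6.204628, 3.725098) → (-2.700721, 2.896479)
(u(0.34), v(0.34)) ≈ (-2.7007, 2.8965)

-2.7007, 2.8965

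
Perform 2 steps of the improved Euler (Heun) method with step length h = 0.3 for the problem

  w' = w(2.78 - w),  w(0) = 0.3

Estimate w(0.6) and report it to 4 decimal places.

1.0463

Heun: k1 = f(t_n, w_n); k2 = f(t_n + h, w_n + h·k1); w_{n+1} = w_n + (h/2)·(k1 + k2).
t=0.000000, w=0.300000:
  k1 = f(0.000000, 0.300000) = 0.744000
  k2 = f(0.300000, 0.523200) = 1.180758
  w ← 0.300000 + (0.3/2)·(0.744000 + 1.180758) = 0.588714
t=0.300000, w=0.588714:
  k1 = f(0.300000, 0.588714) = 1.290040
  k2 = f(0.600000, 0.975726) = 1.760477
  w ← 0.588714 + (0.3/2)·(1.290040 + 1.760477) = 1.046291
w(0.6) ≈ 1.0463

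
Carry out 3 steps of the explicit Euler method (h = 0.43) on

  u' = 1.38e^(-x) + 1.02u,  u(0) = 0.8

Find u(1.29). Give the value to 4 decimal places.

Euler: u_{n+1} = u_n + h·f(x_n, u_n).
x=0.000000, u=0.800000: f=2.196000 → u ← 0.800000 + 0.43·2.196000 = 1.744280
x=0.430000, u=1.744280: f=2.676868 → u ← 1.744280 + 0.43·2.676868 = 2.895333
x=0.860000, u=2.895333: f=3.537204 → u ← 2.895333 + 0.43·3.537204 = 4.416331
u(1.29) ≈ 4.4163

4.4163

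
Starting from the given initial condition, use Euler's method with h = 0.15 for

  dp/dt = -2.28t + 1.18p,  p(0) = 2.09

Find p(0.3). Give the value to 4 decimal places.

Euler: p_{n+1} = p_n + h·f(t_n, p_n).
t=0.000000, p=2.090000: f=2.466200 → p ← 2.090000 + 0.15·2.466200 = 2.459930
t=0.150000, p=2.459930: f=2.560717 → p ← 2.459930 + 0.15·2.560717 = 2.844038
p(0.3) ≈ 2.8440

2.8440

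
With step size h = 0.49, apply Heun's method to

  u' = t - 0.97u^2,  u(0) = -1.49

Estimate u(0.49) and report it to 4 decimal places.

-3.4371

Heun: k1 = f(t_n, u_n); k2 = f(t_n + h, u_n + h·k1); u_{n+1} = u_n + (h/2)·(k1 + k2).
t=0.000000, u=-1.490000:
  k1 = f(0.000000, -1.490000) = -2.153497
  k2 = f(0.490000, -2.545214) = -5.793769
  u ← -1.490000 + (0.49/2)·(-2.153497 + (-5.793769)) = -3.437080
u(0.49) ≈ -3.4371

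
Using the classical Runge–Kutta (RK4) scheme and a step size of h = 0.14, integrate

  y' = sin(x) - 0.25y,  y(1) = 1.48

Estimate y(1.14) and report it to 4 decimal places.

RK4: k1 = f(x_n, y_n); k2 = f(x_n + h/2, y_n + (h/2)·k1); k3 = f(x_n + h/2, y_n + (h/2)·k2); k4 = f(x_n + h, y_n + h·k3); y_{n+1} = y_n + (h/6)·(k1 + 2k2 + 2k3 + k4).
x=1.000000, y=1.480000:
  k1 = f(1.000000, 1.480000) = 0.471471
  k2 = f(1.070000, 1.513003) = 0.498950
  k3 = f(1.070000, 1.514926) = 0.498469
  k4 = f(1.140000, 1.549786) = 0.521187
  y ← 1.480000 + (0.14/6)·(k1 + 2k2 + 2k3 + k4) = 1.549708
y(1.14) ≈ 1.5497

1.5497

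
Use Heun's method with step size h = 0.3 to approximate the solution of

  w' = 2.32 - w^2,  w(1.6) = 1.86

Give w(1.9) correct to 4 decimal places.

1.6914

Heun: k1 = f(t_n, w_n); k2 = f(t_n + h, w_n + h·k1); w_{n+1} = w_n + (h/2)·(k1 + k2).
t=1.600000, w=1.860000:
  k1 = f(1.600000, 1.860000) = -1.139600
  k2 = f(1.900000, 1.518120) = 0.015312
  w ← 1.860000 + (0.3/2)·(-1.139600 + 0.015312) = 1.691357
w(1.9) ≈ 1.6914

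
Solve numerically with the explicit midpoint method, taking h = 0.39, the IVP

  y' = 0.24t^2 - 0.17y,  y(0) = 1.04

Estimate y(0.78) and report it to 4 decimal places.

Midpoint: k1 = f(t_n, y_n); k2 = f(t_n + h/2, y_n + (h/2)·k1); y_{n+1} = y_n + h·k2.
t=0.000000, y=1.040000:
  k1 = f(0.000000, 1.040000) = -0.176800
  k2 = f(0.195000, 1.005524) = -0.161813
  y ← 1.040000 + 0.39·(-0.161813) = 0.976893
t=0.390000, y=0.976893:
  k1 = f(0.390000, 0.976893) = -0.129568
  k2 = f(0.585000, 0.951627) = -0.079643
  y ← 0.976893 + 0.39·(-0.079643) = 0.945832
y(0.78) ≈ 0.9458

0.9458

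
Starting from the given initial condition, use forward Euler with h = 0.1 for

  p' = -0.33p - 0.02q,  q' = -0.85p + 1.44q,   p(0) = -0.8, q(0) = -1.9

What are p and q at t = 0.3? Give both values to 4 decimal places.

Euler on (p,q): p_{n+1} = p_n + h·p', q_{n+1} = q_n + h·q'.
0.000000: (-0.800000, -1.900000); f=(0.302000, -2.056000) → (-0.769800, -2.105600)
0.100000: (-0.769800, -2.105600); f=(0.296146, -2.377734) → (-0.740185, -2.343373)
0.200000: (-0.740185, -2.343373); f=(0.291129, -2.745300) → (-0.711073, -2.617903)
(p(0.3), q(0.3)) ≈ (-0.7111, -2.6179)

-0.7111, -2.6179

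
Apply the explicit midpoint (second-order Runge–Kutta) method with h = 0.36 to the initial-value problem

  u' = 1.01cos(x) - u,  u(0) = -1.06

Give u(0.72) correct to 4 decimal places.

-0.0699

Midpoint: k1 = f(x_n, u_n); k2 = f(x_n + h/2, u_n + (h/2)·k1); u_{n+1} = u_n + h·k2.
x=0.000000, u=-1.060000:
  k1 = f(0.000000, -1.060000) = 2.070000
  k2 = f(0.180000, -0.687400) = 1.681082
  u ← -1.060000 + 0.36·1.681082 = -0.454810
x=0.360000, u=-0.454810:
  k1 = f(0.360000, -0.454810) = 1.400066
  k2 = f(0.540000, -0.202799) = 1.069084
  u ← -0.454810 + 0.36·1.069084 = -0.069940
u(0.72) ≈ -0.0699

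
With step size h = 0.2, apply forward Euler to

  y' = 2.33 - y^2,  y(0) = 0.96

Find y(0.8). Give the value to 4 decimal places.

1.5053

Euler: y_{n+1} = y_n + h·f(x_n, y_n).
x=0.000000, y=0.960000: f=1.408400 → y ← 0.960000 + 0.2·1.408400 = 1.241680
x=0.200000, y=1.241680: f=0.788231 → y ← 1.241680 + 0.2·0.788231 = 1.399326
x=0.400000, y=1.399326: f=0.371886 → y ← 1.399326 + 0.2·0.371886 = 1.473703
x=0.600000, y=1.473703: f=0.158198 → y ← 1.473703 + 0.2·0.158198 = 1.505343
y(0.8) ≈ 1.5053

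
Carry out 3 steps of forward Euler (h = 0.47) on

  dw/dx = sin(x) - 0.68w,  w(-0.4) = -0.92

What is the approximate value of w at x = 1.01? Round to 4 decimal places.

-0.1105

Euler: w_{n+1} = w_n + h·f(x_n, w_n).
x=-0.400000, w=-0.920000: f=0.236182 → w ← -0.920000 + 0.47·0.236182 = -0.808995
x=0.070000, w=-0.808995: f=0.620059 → w ← -0.808995 + 0.47·0.620059 = -0.517567
x=0.540000, w=-0.517567: f=0.866081 → w ← -0.517567 + 0.47·0.866081 = -0.110509
w(1.01) ≈ -0.1105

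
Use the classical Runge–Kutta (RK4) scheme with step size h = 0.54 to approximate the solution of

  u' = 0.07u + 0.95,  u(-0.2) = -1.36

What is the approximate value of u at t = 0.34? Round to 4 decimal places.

-0.8896

RK4: k1 = f(t_n, u_n); k2 = f(t_n + h/2, u_n + (h/2)·k1); k3 = f(t_n + h/2, u_n + (h/2)·k2); k4 = f(t_n + h, u_n + h·k3); u_{n+1} = u_n + (h/6)·(k1 + 2k2 + 2k3 + k4).
t=-0.200000, u=-1.360000:
  k1 = f(-0.200000, -1.360000) = 0.854800
  k2 = f(0.070000, -1.129204) = 0.870956
  k3 = f(0.070000, -1.124842) = 0.871261
  k4 = f(0.340000, -0.889519) = 0.887734
  u ← -1.360000 + (0.54/6)·(k1 + 2k2 + 2k3 + k4) = -0.889573
u(0.34) ≈ -0.8896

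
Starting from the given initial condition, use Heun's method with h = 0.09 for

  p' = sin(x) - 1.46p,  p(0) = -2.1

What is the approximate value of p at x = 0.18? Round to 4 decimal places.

-1.6009

Heun: k1 = f(x_n, p_n); k2 = f(x_n + h, p_n + h·k1); p_{n+1} = p_n + (h/2)·(k1 + k2).
x=0.000000, p=-2.100000:
  k1 = f(0.000000, -2.100000) = 3.066000
  k2 = f(0.090000, -1.824060) = 2.753006
  p ← -2.100000 + (0.09/2)·(3.066000 + 2.753006) = -1.838145
x=0.090000, p=-1.838145:
  k1 = f(0.090000, -1.838145) = 2.773570
  k2 = f(0.180000, -1.588523) = 2.498274
  p ← -1.838145 + (0.09/2)·(2.773570 + 2.498274) = -1.600912
p(0.18) ≈ -1.6009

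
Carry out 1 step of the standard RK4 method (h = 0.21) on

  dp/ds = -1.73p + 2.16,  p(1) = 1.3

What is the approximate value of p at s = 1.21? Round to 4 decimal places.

1.2843

RK4: k1 = f(s_n, p_n); k2 = f(s_n + h/2, p_n + (h/2)·k1); k3 = f(s_n + h/2, p_n + (h/2)·k2); k4 = f(s_n + h, p_n + h·k3); p_{n+1} = p_n + (h/6)·(k1 + 2k2 + 2k3 + k4).
s=1.000000, p=1.300000:
  k1 = f(1.000000, 1.300000) = -0.089000
  k2 = f(1.105000, 1.290655) = -0.072833
  k3 = f(1.105000, 1.292353) = -0.075770
  k4 = f(1.210000, 1.284088) = -0.061473
  p ← 1.300000 + (0.21/6)·(k1 + 2k2 + 2k3 + k4) = 1.284331
p(1.21) ≈ 1.2843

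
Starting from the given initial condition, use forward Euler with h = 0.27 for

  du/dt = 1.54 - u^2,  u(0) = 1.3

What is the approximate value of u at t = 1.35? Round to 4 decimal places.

1.2412

Euler: u_{n+1} = u_n + h·f(t_n, u_n).
t=0.000000, u=1.300000: f=-0.150000 → u ← 1.300000 + 0.27·(-0.150000) = 1.259500
t=0.270000, u=1.259500: f=-0.046340 → u ← 1.259500 + 0.27·(-0.046340) = 1.246988
t=0.540000, u=1.246988: f=-0.014979 → u ← 1.246988 + 0.27·(-0.014979) = 1.242944
t=0.810000, u=1.242944: f=-0.004909 → u ← 1.242944 + 0.27·(-0.004909) = 1.241618
t=1.080000, u=1.241618: f=-0.001616 → u ← 1.241618 + 0.27·(-0.001616) = 1.241182
u(1.35) ≈ 1.2412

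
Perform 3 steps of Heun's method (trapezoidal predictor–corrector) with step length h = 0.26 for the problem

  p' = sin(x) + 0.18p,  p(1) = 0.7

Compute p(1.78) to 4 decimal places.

Heun: k1 = f(x_n, p_n); k2 = f(x_n + h, p_n + h·k1); p_{n+1} = p_n + (h/2)·(k1 + k2).
x=1.000000, p=0.700000:
  k1 = f(1.000000, 0.700000) = 0.967471
  k2 = f(1.260000, 0.951542) = 1.123368
  p ← 0.700000 + (0.26/2)·(0.967471 + 1.123368) = 0.971809
x=1.260000, p=0.971809:
  k1 = f(1.260000, 0.971809) = 1.127016
  k2 = f(1.520000, 1.264833) = 1.226380
  p ← 0.971809 + (0.26/2)·(1.127016 + 1.226380) = 1.277751
x=1.520000, p=1.277751:
  k1 = f(1.520000, 1.277751) = 1.228705
  k2 = f(1.780000, 1.597214) = 1.265695
  p ← 1.277751 + (0.26/2)·(1.228705 + 1.265695) = 1.602023
p(1.78) ≈ 1.6020

1.6020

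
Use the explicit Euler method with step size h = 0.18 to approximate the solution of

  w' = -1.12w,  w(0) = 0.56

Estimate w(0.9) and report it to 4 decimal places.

0.1817

Euler: w_{n+1} = w_n + h·f(s_n, w_n).
s=0.000000, w=0.560000: f=-0.627200 → w ← 0.560000 + 0.18·(-0.627200) = 0.447104
s=0.180000, w=0.447104: f=-0.500756 → w ← 0.447104 + 0.18·(-0.500756) = 0.356968
s=0.360000, w=0.356968: f=-0.399804 → w ← 0.356968 + 0.18·(-0.399804) = 0.285003
s=0.540000, w=0.285003: f=-0.319203 → w ← 0.285003 + 0.18·(-0.319203) = 0.227546
s=0.720000, w=0.227546: f=-0.254852 → w ← 0.227546 + 0.18·(-0.254852) = 0.181673
w(0.9) ≈ 0.1817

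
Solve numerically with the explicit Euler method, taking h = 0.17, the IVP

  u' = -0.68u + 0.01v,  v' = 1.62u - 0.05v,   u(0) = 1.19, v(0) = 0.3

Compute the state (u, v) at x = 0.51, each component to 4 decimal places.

0.8261, 1.1589

Euler on (u,v): u_{n+1} = u_n + h·u', v_{n+1} = v_n + h·v'.
0.000000: (1.190000, 0.300000); f=(-0.806200, 1.912800) → (1.052946, 0.625176)
0.170000: (1.052946, 0.625176); f=(-0.709752, 1.674514) → (0.932288, 0.909843)
0.340000: (0.932288, 0.909843); f=(-0.624858, 1.464815) → (0.826062, 1.158862)
(u(0.51), v(0.51)) ≈ (0.8261, 1.1589)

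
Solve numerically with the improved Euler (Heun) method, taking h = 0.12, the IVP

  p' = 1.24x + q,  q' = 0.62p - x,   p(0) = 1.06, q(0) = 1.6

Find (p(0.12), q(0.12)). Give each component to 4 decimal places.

Heun on (p,q): k1 = f(x_n, state_n); k2 = f(x_n + h, state_n + h·k1); state_{n+1} = state_n + (h/2)·(k1 + k2).
0.000000: (1.060000, 1.600000)
  k1 = (1.600000, 0.657200)
  predictor → (1.252000, 1.678864)
  k2 = (1.827664, 0.656240)
  → (1.265660, 1.678806)
(p(0.12), q(0.12)) ≈ (1.2657, 1.6788)

1.2657, 1.6788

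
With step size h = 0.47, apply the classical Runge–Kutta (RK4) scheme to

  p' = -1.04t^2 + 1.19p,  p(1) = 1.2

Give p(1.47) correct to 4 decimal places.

1.1239

RK4: k1 = f(t_n, p_n); k2 = f(t_n + h/2, p_n + (h/2)·k1); k3 = f(t_n + h/2, p_n + (h/2)·k2); k4 = f(t_n + h, p_n + h·k3); p_{n+1} = p_n + (h/6)·(k1 + 2k2 + 2k3 + k4).
t=1.000000, p=1.200000:
  k1 = f(1.000000, 1.200000) = 0.388000
  k2 = f(1.235000, 1.291180) = -0.049730
  k3 = f(1.235000, 1.188313) = -0.172141
  k4 = f(1.470000, 1.119094) = -0.915614
  p ← 1.200000 + (0.47/6)·(k1 + 2k2 + 2k3 + k4) = 1.123910
p(1.47) ≈ 1.1239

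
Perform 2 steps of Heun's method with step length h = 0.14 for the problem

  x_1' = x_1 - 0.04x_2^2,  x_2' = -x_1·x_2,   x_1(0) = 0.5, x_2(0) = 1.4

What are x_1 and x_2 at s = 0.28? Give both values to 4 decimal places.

Heun on (x_1,x_2): k1 = f(s_n, state_n); k2 = f(s_n + h, state_n + h·k1); state_{n+1} = state_n + (h/2)·(k1 + k2).
0.000000: (0.500000, 1.400000)
  k1 = (0.421600, -0.700000)
  predictor → (0.559024, 1.302000)
  k2 = (0.491216, -0.727849)
  → (0.563897, 1.300051)
0.140000: (0.563897, 1.300051)
  k1 = (0.496292, -0.733095)
  predictor → (0.633378, 1.197417)
  k2 = (0.576026, -0.758418)
  → (0.638959, 1.195645)
(x_1(0.28), x_2(0.28)) ≈ (0.6390, 1.1956)

0.6390, 1.1956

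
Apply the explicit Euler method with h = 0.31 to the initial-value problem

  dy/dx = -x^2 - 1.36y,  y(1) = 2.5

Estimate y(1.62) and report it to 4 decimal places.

Euler: y_{n+1} = y_n + h·f(x_n, y_n).
x=1.000000, y=2.500000: f=-4.400000 → y ← 2.500000 + 0.31·(-4.400000) = 1.136000
x=1.310000, y=1.136000: f=-3.261060 → y ← 1.136000 + 0.31·(-3.261060) = 0.125071
y(1.62) ≈ 0.1251

0.1251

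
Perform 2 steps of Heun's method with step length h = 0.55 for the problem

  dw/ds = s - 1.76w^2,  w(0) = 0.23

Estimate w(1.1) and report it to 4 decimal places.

Heun: k1 = f(s_n, w_n); k2 = f(s_n + h, w_n + h·k1); w_{n+1} = w_n + (h/2)·(k1 + k2).
s=0.000000, w=0.230000:
  k1 = f(0.000000, 0.230000) = -0.093104
  k2 = f(0.550000, 0.178793) = 0.493738
  w ← 0.230000 + (0.55/2)·(-0.093104 + 0.493738) = 0.340174
s=0.550000, w=0.340174:
  k1 = f(0.550000, 0.340174) = 0.346335
  k2 = f(1.100000, 0.530659) = 0.604386
  w ← 0.340174 + (0.55/2)·(0.346335 + 0.604386) = 0.601623
w(1.1) ≈ 0.6016

0.6016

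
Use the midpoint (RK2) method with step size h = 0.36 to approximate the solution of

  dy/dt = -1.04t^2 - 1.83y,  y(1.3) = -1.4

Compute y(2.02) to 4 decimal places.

Midpoint: k1 = f(t_n, y_n); k2 = f(t_n + h/2, y_n + (h/2)·k1); y_{n+1} = y_n + h·k2.
t=1.300000, y=-1.400000:
  k1 = f(1.300000, -1.400000) = 0.804400
  k2 = f(1.480000, -1.255208) = 0.019015
  y ← -1.400000 + 0.36·0.019015 = -1.393155
t=1.660000, y=-1.393155:
  k1 = f(1.660000, -1.393155) = -0.316351
  k2 = f(1.840000, -1.450098) = -0.867345
  y ← -1.393155 + 0.36·(-0.867345) = -1.705399
y(2.02) ≈ -1.7054

-1.7054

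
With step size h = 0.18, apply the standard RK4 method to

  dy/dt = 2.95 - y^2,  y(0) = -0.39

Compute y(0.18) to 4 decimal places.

RK4: k1 = f(t_n, y_n); k2 = f(t_n + h/2, y_n + (h/2)·k1); k3 = f(t_n + h/2, y_n + (h/2)·k2); k4 = f(t_n + h, y_n + h·k3); y_{n+1} = y_n + (h/6)·(k1 + 2k2 + 2k3 + k4).
t=0.000000, y=-0.390000:
  k1 = f(0.000000, -0.390000) = 2.797900
  k2 = f(0.090000, -0.138189) = 2.930904
  k3 = f(0.090000, -0.126219) = 2.934069
  k4 = f(0.180000, 0.138132) = 2.930919
  y ← -0.390000 + (0.18/6)·(k1 + 2k2 + 2k3 + k4) = 0.133763
y(0.18) ≈ 0.1338

0.1338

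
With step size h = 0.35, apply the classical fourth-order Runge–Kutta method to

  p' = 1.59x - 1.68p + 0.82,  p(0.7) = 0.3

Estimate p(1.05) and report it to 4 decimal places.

RK4: k1 = f(x_n, p_n); k2 = f(x_n + h/2, p_n + (h/2)·k1); k3 = f(x_n + h/2, p_n + (h/2)·k2); k4 = f(x_n + h, p_n + h·k3); p_{n+1} = p_n + (h/6)·(k1 + 2k2 + 2k3 + k4).
x=0.700000, p=0.300000:
  k1 = f(0.700000, 0.300000) = 1.429000
  k2 = f(0.875000, 0.550075) = 1.287124
  k3 = f(0.875000, 0.525247) = 1.328836
  k4 = f(1.050000, 0.765092) = 1.204145
  p ← 0.300000 + (0.35/6)·(k1 + 2k2 + 2k3 + k4) = 0.758795
p(1.05) ≈ 0.7588

0.7588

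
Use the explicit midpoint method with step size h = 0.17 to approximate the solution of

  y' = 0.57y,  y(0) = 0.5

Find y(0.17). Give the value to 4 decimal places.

0.5508

Midpoint: k1 = f(t_n, y_n); k2 = f(t_n + h/2, y_n + (h/2)·k1); y_{n+1} = y_n + h·k2.
t=0.000000, y=0.500000:
  k1 = f(0.000000, 0.500000) = 0.285000
  k2 = f(0.085000, 0.524225) = 0.298808
  y ← 0.500000 + 0.17·0.298808 = 0.550797
y(0.17) ≈ 0.5508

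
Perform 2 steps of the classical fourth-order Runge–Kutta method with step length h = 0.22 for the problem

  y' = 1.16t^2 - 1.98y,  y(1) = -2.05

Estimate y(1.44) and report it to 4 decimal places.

-0.3191

RK4: k1 = f(t_n, y_n); k2 = f(t_n + h/2, y_n + (h/2)·k1); k3 = f(t_n + h/2, y_n + (h/2)·k2); k4 = f(t_n + h, y_n + h·k3); y_{n+1} = y_n + (h/6)·(k1 + 2k2 + 2k3 + k4).
t=1.000000, y=-2.050000:
  k1 = f(1.000000, -2.050000) = 5.219000
  k2 = f(1.110000, -1.475910) = 4.351538
  k3 = f(1.110000, -1.571331) = 4.540471
  k4 = f(1.220000, -1.051096) = 3.807715
  y ← -2.050000 + (0.22/6)·(k1 + 2k2 + 2k3 + k4) = -1.066940
t=1.220000, y=-1.066940:
  k1 = f(1.220000, -1.066940) = 3.839085
  k2 = f(1.330000, -0.644640) = 3.328312
  k3 = f(1.330000, -0.700825) = 3.439558
  k4 = f(1.440000, -0.310237) = 3.019645
  y ← -1.066940 + (0.22/6)·(k1 + 2k2 + 2k3 + k4) = -0.319143
y(1.44) ≈ -0.3191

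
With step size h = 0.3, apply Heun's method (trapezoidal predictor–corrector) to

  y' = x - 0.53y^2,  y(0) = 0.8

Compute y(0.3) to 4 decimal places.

Heun: k1 = f(x_n, y_n); k2 = f(x_n + h, y_n + h·k1); y_{n+1} = y_n + (h/2)·(k1 + k2).
x=0.000000, y=0.800000:
  k1 = f(0.000000, 0.800000) = -0.339200
  k2 = f(0.300000, 0.698240) = 0.041604
  y ← 0.800000 + (0.3/2)·(-0.339200 + 0.041604) = 0.755361
y(0.3) ≈ 0.7554

0.7554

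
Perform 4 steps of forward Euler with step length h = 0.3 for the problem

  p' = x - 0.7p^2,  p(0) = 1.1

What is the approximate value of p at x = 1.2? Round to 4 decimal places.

Euler: p_{n+1} = p_n + h·f(x_n, p_n).
x=0.000000, p=1.100000: f=-0.847000 → p ← 1.100000 + 0.3·(-0.847000) = 0.845900
x=0.300000, p=0.845900: f=-0.200883 → p ← 0.845900 + 0.3·(-0.200883) = 0.785635
x=0.600000, p=0.785635: f=0.167944 → p ← 0.785635 + 0.3·0.167944 = 0.836018
x=0.900000, p=0.836018: f=0.410751 → p ← 0.836018 + 0.3·0.410751 = 0.959244
p(1.2) ≈ 0.9592

0.9592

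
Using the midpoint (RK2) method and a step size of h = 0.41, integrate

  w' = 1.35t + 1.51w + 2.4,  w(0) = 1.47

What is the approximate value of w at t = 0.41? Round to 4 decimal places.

4.0639

Midpoint: k1 = f(t_n, w_n); k2 = f(t_n + h/2, w_n + (h/2)·k1); w_{n+1} = w_n + h·k2.
t=0.000000, w=1.470000:
  k1 = f(0.000000, 1.470000) = 4.619700
  k2 = f(0.205000, 2.417038) = 6.326478
  w ← 1.470000 + 0.41·6.326478 = 4.063856
w(0.41) ≈ 4.0639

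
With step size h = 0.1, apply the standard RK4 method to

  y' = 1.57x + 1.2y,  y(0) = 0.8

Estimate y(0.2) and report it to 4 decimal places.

1.0511

RK4: k1 = f(x_n, y_n); k2 = f(x_n + h/2, y_n + (h/2)·k1); k3 = f(x_n + h/2, y_n + (h/2)·k2); k4 = f(x_n + h, y_n + h·k3); y_{n+1} = y_n + (h/6)·(k1 + 2k2 + 2k3 + k4).
x=0.000000, y=0.800000:
  k1 = f(0.000000, 0.800000) = 0.960000
  k2 = f(0.050000, 0.848000) = 1.096100
  k3 = f(0.050000, 0.854805) = 1.104266
  k4 = f(0.100000, 0.910427) = 1.249512
  y ← 0.800000 + (0.1/6)·(k1 + 2k2 + 2k3 + k4) = 0.910171
x=0.100000, y=0.910171:
  k1 = f(0.100000, 0.910171) = 1.249205
  k2 = f(0.150000, 0.972631) = 1.402657
  k3 = f(0.150000, 0.980304) = 1.411864
  k4 = f(0.200000, 1.051357) = 1.575629
  y ← 0.910171 + (0.1/6)·(k1 + 2k2 + 2k3 + k4) = 1.051069
y(0.2) ≈ 1.0511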